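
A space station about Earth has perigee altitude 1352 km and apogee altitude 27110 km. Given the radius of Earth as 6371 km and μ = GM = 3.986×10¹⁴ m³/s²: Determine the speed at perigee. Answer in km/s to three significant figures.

v ≈ 9.16 km/s

r_p = 6371 + 1352 = 7723.0 km = 7.7230×10⁶ m.
r_a = 6371 + 27110 = 33481 km = 3.3481×10⁷ m.
Semi-major axis a = (r_p + r_a)/2 = 20602 km = 2.060×10⁷ m.
Vis-viva: v² = μ(2/r − 1/a) = 3.986×10¹⁴ × (2.590×10⁻⁷ − 4.854×10⁻⁸) = 8.388×10⁷ m²/s².
v = 9158 m/s = 9.158 km/s.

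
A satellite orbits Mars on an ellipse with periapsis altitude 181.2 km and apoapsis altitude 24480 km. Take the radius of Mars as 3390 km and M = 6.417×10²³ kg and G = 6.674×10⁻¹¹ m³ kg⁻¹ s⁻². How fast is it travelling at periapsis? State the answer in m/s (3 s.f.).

v ≈ 4610 m/s

μ = GM = 6.674×10⁻¹¹ × 6.417×10²³ = 4.283×10¹³ m³/s².
r_p = 3390 + 181.2 = 3571.2 km = 3.5712×10⁶ m.
r_a = 3390 + 24480 = 27870 km = 2.7870×10⁷ m.
Semi-major axis a = (r_p + r_a)/2 = 15721 km = 1.572×10⁷ m.
Vis-viva: v² = μ(2/r − 1/a) = 4.283×10¹³ × (5.600×10⁻⁷ − 6.361×10⁻⁸) = 2.126×10⁷ m²/s².
v = 4611 m/s.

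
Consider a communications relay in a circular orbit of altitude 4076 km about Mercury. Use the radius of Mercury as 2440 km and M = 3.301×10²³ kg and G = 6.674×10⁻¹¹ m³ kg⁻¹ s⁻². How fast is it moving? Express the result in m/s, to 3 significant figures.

μ = GM = 6.674×10⁻¹¹ × 3.301×10²³ = 2.203×10¹³ m³/s².
r = 2440 + 4076 = 6516.0 km = 6.5160×10⁶ m.
For a circular orbit v = √(μ/r) = √(2.203×10¹³ / 6.516×10⁶) = √(3.381×10⁶) = 1839 m/s.

v ≈ 1840 m/s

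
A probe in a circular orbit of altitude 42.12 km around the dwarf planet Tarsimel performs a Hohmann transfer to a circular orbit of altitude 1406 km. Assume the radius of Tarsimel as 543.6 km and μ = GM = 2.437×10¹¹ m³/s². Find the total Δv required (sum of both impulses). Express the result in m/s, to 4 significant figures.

r₁ = 543.6 + 42.12 = 585.72 km = 5.8572×10⁵ m.
r₂ = 543.6 + 1406 = 1949.6 km = 1.9496×10⁶ m.
Transfer ellipse a_t = (r₁ + r₂)/2 = 1.268×10⁶ m.
At r₁: circular v_c1 = √(μ/r₁) = 645.0 m/s; transfer-periapsis v_p = √[μ(2/r₁ − 1/a_t)] = 799.9 m/s.
Δv₁ = v_p − v_c1 = 154.9 m/s.
At r₂: circular v_c2 = √(μ/r₂) = 353.6 m/s; transfer-apoapsis v_a = √[μ(2/r₂ − 1/a_t)] = 240.3 m/s.
Δv₂ = v_c2 − v_a = 113.2 m/s.
Total Δv = Δv₁ + Δv₂ = 268.1 m/s.

Δv_total ≈ 268.1 m/s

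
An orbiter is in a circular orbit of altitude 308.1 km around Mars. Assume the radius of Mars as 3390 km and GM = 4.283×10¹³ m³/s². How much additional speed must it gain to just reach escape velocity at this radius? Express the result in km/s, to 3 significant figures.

Δv ≈ 1.41 km/s

r = 3390 + 308.1 = 3698.1 km = 3.6981×10⁶ m.
Circular speed v_c = √(μ/r) = 3403 m/s.
Escape speed v_esc = √(2μ/r) = √2 × v_c = 4813 m/s.
Δv = v_esc − v_c = 1410 m/s = 1.410 km/s.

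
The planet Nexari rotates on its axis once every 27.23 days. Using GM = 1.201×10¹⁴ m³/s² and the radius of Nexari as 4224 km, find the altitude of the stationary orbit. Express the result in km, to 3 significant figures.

T = 27.23 days = 2.353×10⁶ s.
A synchronous orbit has period T, so by Kepler's third law a = (μT²/4π²)^(1/3).
μT²/4π² = 1.201×10¹⁴ × (2.353×10⁶)² / 39.48 = 1.684×10²⁵ m³.
a = 2.563×10⁸ m = 2.5631×10⁵ km.
Altitude h = a − R = 2.5631×10⁵ − 4224 = 2.5209×10⁵ km.

h_sync ≈ 2.52×10⁵ km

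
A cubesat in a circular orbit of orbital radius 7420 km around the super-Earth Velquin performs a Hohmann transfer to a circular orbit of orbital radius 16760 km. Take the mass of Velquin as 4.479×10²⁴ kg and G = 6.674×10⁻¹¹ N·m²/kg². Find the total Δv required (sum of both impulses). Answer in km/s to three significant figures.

μ = GM = 6.674×10⁻¹¹ × 4.479×10²⁴ = 2.989×10¹⁴ m³/s².
r₁ = 7420 km = 7.420×10⁶ m.
r₂ = 16760 km = 1.676×10⁷ m.
Transfer ellipse a_t = (r₁ + r₂)/2 = 1.209×10⁷ m.
At r₁: circular v_c1 = √(μ/r₁) = 6347 m/s; transfer-periapsis v_p = √[μ(2/r₁ − 1/a_t)] = 7473 m/s.
Δv₁ = v_p − v_c1 = 1126 m/s.
At r₂: circular v_c2 = √(μ/r₂) = 4223 m/s; transfer-apoapsis v_a = √[μ(2/r₂ − 1/a_t)] = 3309 m/s.
Δv₂ = v_c2 − v_a = 914.7 m/s.
Total Δv = Δv₁ + Δv₂ = 2041 m/s = 2.041 km/s.

Δv_total ≈ 2.04 km/s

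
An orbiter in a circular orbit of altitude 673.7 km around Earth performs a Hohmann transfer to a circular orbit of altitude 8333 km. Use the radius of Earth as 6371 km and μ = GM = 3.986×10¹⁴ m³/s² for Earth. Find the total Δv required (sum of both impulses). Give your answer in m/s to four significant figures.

r₁ = 6371 + 673.7 = 7044.7 km = 7.0447×10⁶ m.
r₂ = 6371 + 8333 = 14704 km = 1.4704×10⁷ m.
Transfer ellipse a_t = (r₁ + r₂)/2 = 1.087×10⁷ m.
At r₁: circular v_c1 = √(μ/r₁) = 7522 m/s; transfer-perigee v_p = √[μ(2/r₁ − 1/a_t)] = 8747 m/s.
Δv₁ = v_p − v_c1 = 1225 m/s.
At r₂: circular v_c2 = √(μ/r₂) = 5207 m/s; transfer-apogee v_a = √[μ(2/r₂ − 1/a_t)] = 4191 m/s.
Δv₂ = v_c2 − v_a = 1016 m/s.
Total Δv = Δv₁ + Δv₂ = 2241 m/s.

Δv_total ≈ 2241 m/s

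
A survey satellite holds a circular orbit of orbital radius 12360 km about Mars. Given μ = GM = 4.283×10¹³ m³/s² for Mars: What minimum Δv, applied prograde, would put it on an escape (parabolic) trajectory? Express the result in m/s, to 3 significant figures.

Δv ≈ 771 m/s

r = 12360 km = 1.236×10⁷ m.
Circular speed v_c = √(μ/r) = 1862 m/s.
Escape speed v_esc = √(2μ/r) = √2 × v_c = 2633 m/s.
Δv = v_esc − v_c = 771.1 m/s.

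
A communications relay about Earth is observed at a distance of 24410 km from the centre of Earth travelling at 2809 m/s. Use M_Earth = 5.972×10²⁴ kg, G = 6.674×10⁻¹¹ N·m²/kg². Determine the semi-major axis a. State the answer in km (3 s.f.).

μ = GM = 6.674×10⁻¹¹ × 5.972×10²⁴ = 3.986×10¹⁴ m³/s².
r = 2.441×10⁷ m.
Specific orbital energy ε = v²/2 − μ/r = (2809)²/2 − 3.986×10¹⁴/2.441×10⁷ = -1.238×10⁷ J/kg.
Since ε = −μ/(2a), a = −μ/(2ε) = 1.609×10⁷ m = 16094 km.

a ≈ 16100 km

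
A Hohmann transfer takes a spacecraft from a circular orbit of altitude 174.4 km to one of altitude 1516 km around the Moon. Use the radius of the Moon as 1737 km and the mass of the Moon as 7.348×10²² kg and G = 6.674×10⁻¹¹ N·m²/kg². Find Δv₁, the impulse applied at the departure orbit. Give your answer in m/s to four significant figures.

μ = GM = 6.674×10⁻¹¹ × 7.348×10²² = 4.904×10¹² m³/s².
r₁ = 1737 + 174.4 = 1911.4 km = 1.9114×10⁶ m.
r₂ = 1737 + 1516 = 3253.0 km = 3.2530×10⁶ m.
Transfer ellipse a_t = (r₁ + r₂)/2 = 2.582×10⁶ m.
At r₁: circular v_c1 = √(μ/r₁) = 1602 m/s; transfer-perilune v_p = √[μ(2/r₁ − 1/a_t)] = 1798 m/s.
Δv₁ = v_p − v_c1 = 196.1 m/s.

Δv ≈ 196.1 m/s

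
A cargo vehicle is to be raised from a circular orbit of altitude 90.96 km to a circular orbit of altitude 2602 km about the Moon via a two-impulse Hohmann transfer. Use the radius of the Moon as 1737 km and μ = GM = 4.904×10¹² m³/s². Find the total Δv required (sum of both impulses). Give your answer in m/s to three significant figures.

Δv_total ≈ 550 m/s

r₁ = 1737 + 90.96 = 1828.0 km = 1.8280×10⁶ m.
r₂ = 1737 + 2602 = 4339.0 km = 4.3390×10⁶ m.
Transfer ellipse a_t = (r₁ + r₂)/2 = 3.083×10⁶ m.
At r₁: circular v_c1 = √(μ/r₁) = 1638 m/s; transfer-perilune v_p = √[μ(2/r₁ − 1/a_t)] = 1943 m/s.
Δv₁ = v_p − v_c1 = 305.1 m/s.
At r₂: circular v_c2 = √(μ/r₂) = 1063 m/s; transfer-apolune v_a = √[μ(2/r₂ − 1/a_t)] = 818.5 m/s.
Δv₂ = v_c2 − v_a = 244.6 m/s.
Total Δv = Δv₁ + Δv₂ = 549.6 m/s.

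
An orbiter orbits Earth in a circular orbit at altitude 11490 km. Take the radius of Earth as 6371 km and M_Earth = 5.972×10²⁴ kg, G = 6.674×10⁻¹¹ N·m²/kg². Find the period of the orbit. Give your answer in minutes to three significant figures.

μ = GM = 6.674×10⁻¹¹ × 5.972×10²⁴ = 3.986×10¹⁴ m³/s².
r = 6371 + 11490 = 17861 km = 1.7861×10⁷ m.
Kepler's third law: T = 2π√(r³/μ) = 2π√((1.786×10⁷)³ / 3.986×10¹⁴).
r³/μ = 1.430×10⁷ s², so T = 2π × 3.781×10³ = 2.376×10⁴ s.
Converting: 2.376×10⁴ s ÷ 60.00 = 395.9 minutes.

T ≈ 396 minutes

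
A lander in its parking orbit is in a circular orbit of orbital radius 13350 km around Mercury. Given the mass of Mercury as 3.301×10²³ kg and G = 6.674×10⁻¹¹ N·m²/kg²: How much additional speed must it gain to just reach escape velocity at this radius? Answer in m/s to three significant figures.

Δv ≈ 532 m/s

μ = GM = 6.674×10⁻¹¹ × 3.301×10²³ = 2.203×10¹³ m³/s².
r = 13350 km = 1.335×10⁷ m.
Circular speed v_c = √(μ/r) = 1285 m/s.
Escape speed v_esc = √(2μ/r) = √2 × v_c = 1817 m/s.
Δv = v_esc − v_c = 532.1 m/s.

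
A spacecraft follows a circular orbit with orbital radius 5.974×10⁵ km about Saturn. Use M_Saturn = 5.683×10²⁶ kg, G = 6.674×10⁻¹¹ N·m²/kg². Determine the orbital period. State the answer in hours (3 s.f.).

μ = GM = 6.674×10⁻¹¹ × 5.683×10²⁶ = 3.793×10¹⁶ m³/s².
r = 5.974×10⁵ km = 5.974×10⁸ m.
Kepler's third law: T = 2π√(r³/μ) = 2π√((5.974×10⁸)³ / 3.793×10¹⁶).
r³/μ = 5.621×10⁹ s², so T = 2π × 7.497×10⁴ = 4.711×10⁵ s.
Converting: 4.711×10⁵ s ÷ 3600 = 130.9 hours.

T ≈ 131 hours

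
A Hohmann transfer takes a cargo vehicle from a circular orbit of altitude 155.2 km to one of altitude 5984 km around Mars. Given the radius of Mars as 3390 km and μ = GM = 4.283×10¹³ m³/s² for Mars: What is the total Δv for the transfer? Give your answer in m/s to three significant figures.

r₁ = 3390 + 155.2 = 3545.2 km = 3.5452×10⁶ m.
r₂ = 3390 + 5984 = 9374.0 km = 9.3740×10⁶ m.
Transfer ellipse a_t = (r₁ + r₂)/2 = 6.460×10⁶ m.
At r₁: circular v_c1 = √(μ/r₁) = 3476 m/s; transfer-periapsis v_p = √[μ(2/r₁ − 1/a_t)] = 4187 m/s.
Δv₁ = v_p − v_c1 = 711.3 m/s.
At r₂: circular v_c2 = √(μ/r₂) = 2138 m/s; transfer-apoapsis v_a = √[μ(2/r₂ − 1/a_t)] = 1584 m/s.
Δv₂ = v_c2 − v_a = 554.0 m/s.
Total Δv = Δv₁ + Δv₂ = 1265 m/s.

Δv_total ≈ 1270 m/s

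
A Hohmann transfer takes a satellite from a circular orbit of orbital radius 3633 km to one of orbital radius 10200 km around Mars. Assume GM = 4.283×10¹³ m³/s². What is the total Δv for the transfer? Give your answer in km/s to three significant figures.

r₁ = 3633 km = 3.633×10⁶ m.
r₂ = 10200 km = 1.020×10⁷ m.
Transfer ellipse a_t = (r₁ + r₂)/2 = 6.916×10⁶ m.
At r₁: circular v_c1 = √(μ/r₁) = 3434 m/s; transfer-periapsis v_p = √[μ(2/r₁ − 1/a_t)] = 4170 m/s.
Δv₁ = v_p − v_c1 = 736.1 m/s.
At r₂: circular v_c2 = √(μ/r₂) = 2049 m/s; transfer-apoapsis v_a = √[μ(2/r₂ − 1/a_t)] = 1485 m/s.
Δv₂ = v_c2 − v_a = 564.0 m/s.
Total Δv = Δv₁ + Δv₂ = 1300 m/s = 1.300 km/s.

Δv_total ≈ 1.30 km/s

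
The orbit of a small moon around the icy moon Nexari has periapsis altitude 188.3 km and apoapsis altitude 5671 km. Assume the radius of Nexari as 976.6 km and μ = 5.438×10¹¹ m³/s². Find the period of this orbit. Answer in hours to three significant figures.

T ≈ 18.3 hours

r_p = 976.6 + 188.3 = 1164.9 km = 1.1649×10⁶ m.
r_a = 976.6 + 5671 = 6647.6 km = 6.6476×10⁶ m.
Semi-major axis a = (r_p + r_a)/2 = (1164.9 + 6647.6)/2 = 3906.2 km = 3.906×10⁶ m.
By Kepler's third law T = 2π√(a³/μ) = 2π × 1.047×10⁴ = 6.578×10⁴ s.
= 18.27 hours.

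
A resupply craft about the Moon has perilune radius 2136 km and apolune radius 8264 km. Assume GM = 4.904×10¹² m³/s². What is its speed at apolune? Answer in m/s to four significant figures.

Semi-major axis a = (r_p + r_a)/2 = 5200.0 km = 5.200×10⁶ m.
Vis-viva: v² = μ(2/r − 1/a) = 4.904×10¹² × (2.420×10⁻⁷ − 1.923×10⁻⁷) = 2.438×10⁵ m²/s².
v = 493.7 m/s.

v ≈ 493.7 m/s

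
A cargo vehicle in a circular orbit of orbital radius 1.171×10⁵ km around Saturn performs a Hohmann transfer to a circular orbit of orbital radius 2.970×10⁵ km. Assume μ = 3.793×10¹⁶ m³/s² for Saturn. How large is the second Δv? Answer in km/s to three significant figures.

r₁ = 1.171×10⁵ km = 1.171×10⁸ m.
r₂ = 2.970×10⁵ km = 2.970×10⁸ m.
Transfer ellipse a_t = (r₁ + r₂)/2 = 2.070×10⁸ m.
At r₁: circular v_c1 = √(μ/r₁) = 18000 m/s; transfer-perikrone v_p = √[μ(2/r₁ − 1/a_t)] = 21560 m/s.
At r₂: circular v_c2 = √(μ/r₂) = 11300 m/s; transfer-apokrone v_a = √[μ(2/r₂ − 1/a_t)] = 8499 m/s.
Δv₂ = v_c2 − v_a = 2802 m/s.
= 2.802 km/s.

Δv ≈ 2.80 km/s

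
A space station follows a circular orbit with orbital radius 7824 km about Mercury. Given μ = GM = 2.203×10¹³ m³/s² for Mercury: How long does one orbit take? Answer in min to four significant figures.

r = 7824 km = 7.824×10⁶ m.
Kepler's third law: T = 2π√(r³/μ) = 2π√((7.824×10⁶)³ / 2.203×10¹³).
r³/μ = 2.174×10⁷ s², so T = 2π × 4.663×10³ = 2.930×10⁴ s.
Converting: 2.930×10⁴ s ÷ 60.00 = 488.3 min.

T ≈ 488.3 min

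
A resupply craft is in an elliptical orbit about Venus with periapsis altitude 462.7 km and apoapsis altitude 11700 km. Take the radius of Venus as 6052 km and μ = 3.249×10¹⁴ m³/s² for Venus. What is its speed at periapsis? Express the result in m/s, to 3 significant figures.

v ≈ 8540 m/s

r_p = 6052 + 462.7 = 6514.7 km = 6.5147×10⁶ m.
r_a = 6052 + 11700 = 17752 km = 1.7752×10⁷ m.
Semi-major axis a = (r_p + r_a)/2 = 12133 km = 1.213×10⁷ m.
Vis-viva: v² = μ(2/r − 1/a) = 3.249×10¹⁴ × (3.070×10⁻⁷ − 8.242×10⁻⁸) = 7.297×10⁷ m²/s².
v = 8542 m/s.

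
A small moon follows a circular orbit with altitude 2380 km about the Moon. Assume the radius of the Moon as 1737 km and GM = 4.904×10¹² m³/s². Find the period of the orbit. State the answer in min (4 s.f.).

T ≈ 395.0 min

r = 1737 + 2380 = 4117.0 km = 4.1170×10⁶ m.
Kepler's third law: T = 2π√(r³/μ) = 2π√((4.117×10⁶)³ / 4.904×10¹²).
r³/μ = 1.423×10⁷ s², so T = 2π × 3.772×10³ = 2.370×10⁴ s.
Converting: 2.370×10⁴ s ÷ 60.00 = 395.0 min.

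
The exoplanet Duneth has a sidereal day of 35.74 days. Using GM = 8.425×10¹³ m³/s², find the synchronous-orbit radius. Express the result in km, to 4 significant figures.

T = 35.74 days = 3.088×10⁶ s.
A synchronous orbit has period T, so by Kepler's third law a = (μT²/4π²)^(1/3).
μT²/4π² = 8.425×10¹³ × (3.088×10⁶)² / 39.48 = 2.035×10²⁵ m³.
a = 2.730×10⁸ m = 2.7301×10⁵ km.

r_sync ≈ 2.730×10⁵ km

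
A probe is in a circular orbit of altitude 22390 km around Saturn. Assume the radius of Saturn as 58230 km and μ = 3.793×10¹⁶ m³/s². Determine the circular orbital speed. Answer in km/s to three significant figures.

r = 58230 + 22390 = 80620 km = 8.0620×10⁷ m.
For a circular orbit v = √(μ/r) = √(3.793×10¹⁶ / 8.062×10⁷) = √(4.705×10⁸) = 21690 m/s.
That is 21.69 km/s.

v ≈ 21.7 km/s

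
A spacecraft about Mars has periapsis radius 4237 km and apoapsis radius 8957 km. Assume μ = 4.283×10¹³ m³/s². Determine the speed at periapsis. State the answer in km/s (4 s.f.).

Semi-major axis a = (r_p + r_a)/2 = 6597.0 km = 6.597×10⁶ m.
Vis-viva: v² = μ(2/r − 1/a) = 4.283×10¹³ × (4.720×10⁻⁷ − 1.516×10⁻⁷) = 1.372×10⁷ m²/s².
v = 3705 m/s = 3.705 km/s.

v ≈ 3.705 km/s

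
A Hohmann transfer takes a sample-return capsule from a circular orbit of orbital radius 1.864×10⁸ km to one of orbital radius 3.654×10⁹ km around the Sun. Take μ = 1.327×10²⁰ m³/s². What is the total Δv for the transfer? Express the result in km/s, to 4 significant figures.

Δv_total ≈ 14.27 km/s

r₁ = 1.864×10⁸ km = 1.864×10¹¹ m.
r₂ = 3.654×10⁹ km = 3.654×10¹² m.
Transfer ellipse a_t = (r₁ + r₂)/2 = 1.920×10¹² m.
At r₁: circular v_c1 = √(μ/r₁) = 26680 m/s; transfer-perihelion v_p = √[μ(2/r₁ − 1/a_t)] = 36810 m/s.
Δv₁ = v_p − v_c1 = 10120 m/s.
At r₂: circular v_c2 = √(μ/r₂) = 6026 m/s; transfer-aphelion v_a = √[μ(2/r₂ − 1/a_t)] = 1878 m/s.
Δv₂ = v_c2 − v_a = 4149 m/s.
Total Δv = Δv₁ + Δv₂ = 14270 m/s = 14.27 km/s.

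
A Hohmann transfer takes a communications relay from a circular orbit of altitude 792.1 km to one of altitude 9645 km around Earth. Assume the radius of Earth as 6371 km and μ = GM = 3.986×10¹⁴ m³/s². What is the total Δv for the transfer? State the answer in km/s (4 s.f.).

r₁ = 6371 + 792.1 = 7163.1 km = 7.1631×10⁶ m.
r₂ = 6371 + 9645 = 16016 km = 1.6016×10⁷ m.
Transfer ellipse a_t = (r₁ + r₂)/2 = 1.159×10⁷ m.
At r₁: circular v_c1 = √(μ/r₁) = 7460 m/s; transfer-perigee v_p = √[μ(2/r₁ − 1/a_t)] = 8769 m/s.
Δv₁ = v_p − v_c1 = 1310 m/s.
At r₂: circular v_c2 = √(μ/r₂) = 4989 m/s; transfer-apogee v_a = √[μ(2/r₂ − 1/a_t)] = 3922 m/s.
Δv₂ = v_c2 − v_a = 1067 m/s.
Total Δv = Δv₁ + Δv₂ = 2376 m/s = 2.376 km/s.

Δv_total ≈ 2.376 km/s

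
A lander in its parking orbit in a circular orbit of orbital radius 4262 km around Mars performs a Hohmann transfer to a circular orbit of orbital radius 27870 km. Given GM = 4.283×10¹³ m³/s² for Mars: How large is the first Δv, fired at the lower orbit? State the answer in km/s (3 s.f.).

r₁ = 4262 km = 4.262×10⁶ m.
r₂ = 27870 km = 2.787×10⁷ m.
Transfer ellipse a_t = (r₁ + r₂)/2 = 1.607×10⁷ m.
At r₁: circular v_c1 = √(μ/r₁) = 3170 m/s; transfer-periapsis v_p = √[μ(2/r₁ − 1/a_t)] = 4175 m/s.
Δv₁ = v_p − v_c1 = 1005 m/s.
= 1.005 km/s.

Δv ≈ 1.01 km/s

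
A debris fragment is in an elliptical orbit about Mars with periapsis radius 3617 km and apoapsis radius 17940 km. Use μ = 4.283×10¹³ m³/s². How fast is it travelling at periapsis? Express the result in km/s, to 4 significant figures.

Semi-major axis a = (r_p + r_a)/2 = 10778 km = 1.078×10⁷ m.
Vis-viva: v² = μ(2/r − 1/a) = 4.283×10¹³ × (5.529×10⁻⁷ − 9.278×10⁻⁸) = 1.971×10⁷ m²/s².
v = 4439 m/s = 4.439 km/s.

v ≈ 4.439 km/s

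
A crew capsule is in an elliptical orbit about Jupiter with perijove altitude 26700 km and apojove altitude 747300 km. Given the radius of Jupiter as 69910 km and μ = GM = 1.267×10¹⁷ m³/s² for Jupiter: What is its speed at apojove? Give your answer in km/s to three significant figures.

r_p = 69910 + 26700 = 96610 km = 9.6610×10⁷ m.
r_a = 69910 + 747300 = 817210 km = 8.1721×10⁸ m.
Semi-major axis a = (r_p + r_a)/2 = 4.5691×10⁵ km = 4.569×10⁸ m.
Vis-viva: v² = μ(2/r − 1/a) = 1.267×10¹⁷ × (2.447×10⁻⁹ − 2.189×10⁻⁹) = 3.278×10⁷ m²/s².
v = 5726 m/s = 5.726 km/s.

v ≈ 5.73 km/s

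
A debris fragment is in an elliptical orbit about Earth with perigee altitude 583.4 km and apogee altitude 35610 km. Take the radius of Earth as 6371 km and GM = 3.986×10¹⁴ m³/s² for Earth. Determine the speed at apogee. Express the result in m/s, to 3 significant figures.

v ≈ 1640 m/s

r_p = 6371 + 583.4 = 6954.4 km = 6.9544×10⁶ m.
r_a = 6371 + 35610 = 41981 km = 4.1981×10⁷ m.
Semi-major axis a = (r_p + r_a)/2 = 24468 km = 2.447×10⁷ m.
Vis-viva: v² = μ(2/r − 1/a) = 3.986×10¹⁴ × (4.764×10⁻⁸ − 4.087×10⁻⁸) = 2.699×10⁶ m²/s².
v = 1643 m/s.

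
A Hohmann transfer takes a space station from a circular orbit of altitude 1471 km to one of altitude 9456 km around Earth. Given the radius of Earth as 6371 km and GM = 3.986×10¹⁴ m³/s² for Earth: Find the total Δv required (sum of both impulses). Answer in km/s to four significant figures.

Δv_total ≈ 2.049 km/s

r₁ = 6371 + 1471 = 7842.0 km = 7.8420×10⁶ m.
r₂ = 6371 + 9456 = 15827 km = 1.5827×10⁷ m.
Transfer ellipse a_t = (r₁ + r₂)/2 = 1.183×10⁷ m.
At r₁: circular v_c1 = √(μ/r₁) = 7129 m/s; transfer-perigee v_p = √[μ(2/r₁ − 1/a_t)] = 8245 m/s.
Δv₁ = v_p − v_c1 = 1115 m/s.
At r₂: circular v_c2 = √(μ/r₂) = 5018 m/s; transfer-apogee v_a = √[μ(2/r₂ − 1/a_t)] = 4085 m/s.
Δv₂ = v_c2 − v_a = 933.3 m/s.
Total Δv = Δv₁ + Δv₂ = 2049 m/s = 2.049 km/s.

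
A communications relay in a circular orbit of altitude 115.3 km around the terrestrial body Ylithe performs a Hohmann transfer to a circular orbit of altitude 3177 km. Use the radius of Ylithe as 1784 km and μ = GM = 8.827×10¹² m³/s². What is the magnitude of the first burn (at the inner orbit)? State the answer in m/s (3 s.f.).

Δv ≈ 437 m/s

r₁ = 1784 + 115.3 = 1899.3 km = 1.8993×10⁶ m.
r₂ = 1784 + 3177 = 4961.0 km = 4.9610×10⁶ m.
Transfer ellipse a_t = (r₁ + r₂)/2 = 3.430×10⁶ m.
At r₁: circular v_c1 = √(μ/r₁) = 2156 m/s; transfer-periapsis v_p = √[μ(2/r₁ − 1/a_t)] = 2593 m/s.
Δv₁ = v_p − v_c1 = 436.8 m/s.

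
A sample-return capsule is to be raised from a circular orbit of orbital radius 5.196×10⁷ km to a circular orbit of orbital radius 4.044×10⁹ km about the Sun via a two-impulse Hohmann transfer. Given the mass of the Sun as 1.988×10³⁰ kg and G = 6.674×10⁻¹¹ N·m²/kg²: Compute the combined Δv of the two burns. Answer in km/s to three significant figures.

μ = GM = 6.674×10⁻¹¹ × 1.988×10³⁰ = 1.327×10²⁰ m³/s².
r₁ = 5.196×10⁷ km = 5.196×10¹⁰ m.
r₂ = 4.044×10⁹ km = 4.044×10¹² m.
Transfer ellipse a_t = (r₁ + r₂)/2 = 2.048×10¹² m.
At r₁: circular v_c1 = √(μ/r₁) = 50530 m/s; transfer-perihelion v_p = √[μ(2/r₁ − 1/a_t)] = 71010 m/s.
Δv₁ = v_p − v_c1 = 20480 m/s.
At r₂: circular v_c2 = √(μ/r₂) = 5728 m/s; transfer-aphelion v_a = √[μ(2/r₂ − 1/a_t)] = 912.4 m/s.
Δv₂ = v_c2 − v_a = 4816 m/s.
Total Δv = Δv₁ + Δv₂ = 25290 m/s = 25.29 km/s.

Δv_total ≈ 25.3 km/s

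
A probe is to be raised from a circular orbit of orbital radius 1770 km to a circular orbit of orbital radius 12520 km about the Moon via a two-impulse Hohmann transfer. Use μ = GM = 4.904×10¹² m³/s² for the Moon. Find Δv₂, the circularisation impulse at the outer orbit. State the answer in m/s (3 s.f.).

Δv ≈ 314 m/s

r₁ = 1770 km = 1.770×10⁶ m.
r₂ = 12520 km = 1.252×10⁷ m.
Transfer ellipse a_t = (r₁ + r₂)/2 = 7.145×10⁶ m.
At r₁: circular v_c1 = √(μ/r₁) = 1665 m/s; transfer-perilune v_p = √[μ(2/r₁ − 1/a_t)] = 2203 m/s.
At r₂: circular v_c2 = √(μ/r₂) = 625.9 m/s; transfer-apolune v_a = √[μ(2/r₂ − 1/a_t)] = 311.5 m/s.
Δv₂ = v_c2 − v_a = 314.4 m/s.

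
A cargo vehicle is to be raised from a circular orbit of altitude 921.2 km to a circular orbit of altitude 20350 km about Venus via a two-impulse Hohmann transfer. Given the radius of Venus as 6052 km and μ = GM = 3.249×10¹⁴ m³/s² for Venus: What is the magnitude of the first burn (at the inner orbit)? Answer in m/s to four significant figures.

Δv ≈ 1760 m/s

r₁ = 6052 + 921.2 = 6973.2 km = 6.9732×10⁶ m.
r₂ = 6052 + 20350 = 26402 km = 2.6402×10⁷ m.
Transfer ellipse a_t = (r₁ + r₂)/2 = 1.669×10⁷ m.
At r₁: circular v_c1 = √(μ/r₁) = 6826 m/s; transfer-periapsis v_p = √[μ(2/r₁ − 1/a_t)] = 8586 m/s.
Δv₁ = v_p − v_c1 = 1760 m/s.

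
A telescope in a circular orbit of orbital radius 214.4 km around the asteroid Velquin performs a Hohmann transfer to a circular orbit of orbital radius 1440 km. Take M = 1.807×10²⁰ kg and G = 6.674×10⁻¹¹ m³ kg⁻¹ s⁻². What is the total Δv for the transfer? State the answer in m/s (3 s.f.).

μ = GM = 6.674×10⁻¹¹ × 1.807×10²⁰ = 1.206×10¹⁰ m³/s².
r₁ = 214.4 km = 2.144×10⁵ m.
r₂ = 1440 km = 1.440×10⁶ m.
Transfer ellipse a_t = (r₁ + r₂)/2 = 8.272×10⁵ m.
At r₁: circular v_c1 = √(μ/r₁) = 237.2 m/s; transfer-periapsis v_p = √[μ(2/r₁ − 1/a_t)] = 312.9 m/s.
Δv₁ = v_p − v_c1 = 75.75 m/s.
At r₂: circular v_c2 = √(μ/r₂) = 91.51 m/s; transfer-apoapsis v_a = √[μ(2/r₂ − 1/a_t)] = 46.59 m/s.
Δv₂ = v_c2 − v_a = 44.92 m/s.
Total Δv = Δv₁ + Δv₂ = 120.7 m/s.

Δv_total ≈ 121 m/s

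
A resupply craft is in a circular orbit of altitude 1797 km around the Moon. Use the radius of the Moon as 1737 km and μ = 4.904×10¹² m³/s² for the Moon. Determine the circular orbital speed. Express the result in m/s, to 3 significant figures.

r = 1737 + 1797 = 3534.0 km = 3.5340×10⁶ m.
For a circular orbit v = √(μ/r) = √(4.904×10¹² / 3.534×10⁶) = √(1.388×10⁶) = 1178 m/s.

v ≈ 1180 m/s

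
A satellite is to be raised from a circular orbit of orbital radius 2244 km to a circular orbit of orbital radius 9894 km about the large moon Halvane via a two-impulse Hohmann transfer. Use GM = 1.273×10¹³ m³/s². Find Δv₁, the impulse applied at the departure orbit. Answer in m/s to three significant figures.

Δv ≈ 659 m/s

r₁ = 2244 km = 2.244×10⁶ m.
r₂ = 9894 km = 9.894×10⁶ m.
Transfer ellipse a_t = (r₁ + r₂)/2 = 6.069×10⁶ m.
At r₁: circular v_c1 = √(μ/r₁) = 2382 m/s; transfer-periapsis v_p = √[μ(2/r₁ − 1/a_t)] = 3041 m/s.
Δv₁ = v_p − v_c1 = 659.3 m/s.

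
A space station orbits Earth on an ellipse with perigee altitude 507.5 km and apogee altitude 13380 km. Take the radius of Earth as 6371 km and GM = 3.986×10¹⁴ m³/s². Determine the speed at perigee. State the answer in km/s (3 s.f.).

r_p = 6371 + 507.5 = 6878.5 km = 6.8785×10⁶ m.
r_a = 6371 + 13380 = 19751 km = 1.9751×10⁷ m.
Semi-major axis a = (r_p + r_a)/2 = 13315 km = 1.331×10⁷ m.
Vis-viva: v² = μ(2/r − 1/a) = 3.986×10¹⁴ × (2.908×10⁻⁷ − 7.510×10⁻⁸) = 8.596×10⁷ m²/s².
v = 9271 m/s = 9.271 km/s.

v ≈ 9.27 km/s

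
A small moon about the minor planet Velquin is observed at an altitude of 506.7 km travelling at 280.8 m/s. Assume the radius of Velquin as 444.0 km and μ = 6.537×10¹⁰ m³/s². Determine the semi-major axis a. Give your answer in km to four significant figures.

a ≈ 1114 km

r = 444.0 + 506.7 = 950.70 km = 9.507×10⁵ m.
Vis-viva rearranged: 1/a = 2/r − v²/μ = 2.104×10⁻⁶ − 1.206×10⁻⁶ = 8.975×10⁻⁷ m⁻¹.
a = 1.114×10⁶ m = 1114.2 km.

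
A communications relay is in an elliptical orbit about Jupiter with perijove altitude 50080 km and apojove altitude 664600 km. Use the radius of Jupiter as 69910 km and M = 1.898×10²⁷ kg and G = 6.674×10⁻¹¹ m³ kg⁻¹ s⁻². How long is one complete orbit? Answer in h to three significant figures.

T ≈ 43.3 h

μ = GM = 6.674×10⁻¹¹ × 1.898×10²⁷ = 1.267×10¹⁷ m³/s².
r_p = 69910 + 50080 = 119990 km = 1.1999×10⁸ m.
r_a = 69910 + 664600 = 734510 km = 7.3451×10⁸ m.
Semi-major axis a = (r_p + r_a)/2 = (1.1999×10⁵ + 7.3451×10⁵)/2 = 4.2725×10⁵ km = 4.272×10⁸ m.
By Kepler's third law T = 2π√(a³/μ) = 2π × 2.481×10⁴ = 1.559×10⁵ s.
= 43.31 h.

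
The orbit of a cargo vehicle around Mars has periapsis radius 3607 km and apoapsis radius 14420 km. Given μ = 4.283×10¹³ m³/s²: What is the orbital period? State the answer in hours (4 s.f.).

T ≈ 7.217 hours

Semi-major axis a = (r_p + r_a)/2 = (3607.0 + 14420)/2 = 9013.5 km = 9.014×10⁶ m.
By Kepler's third law T = 2π√(a³/μ) = 2π × 4.135×10³ = 2.598×10⁴ s.
= 7.217 hours.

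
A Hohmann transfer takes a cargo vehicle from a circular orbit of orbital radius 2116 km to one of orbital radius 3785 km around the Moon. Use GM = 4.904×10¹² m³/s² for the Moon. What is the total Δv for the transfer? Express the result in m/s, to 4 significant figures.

Δv_total ≈ 376.2 m/s

r₁ = 2116 km = 2.116×10⁶ m.
r₂ = 3785 km = 3.785×10⁶ m.
Transfer ellipse a_t = (r₁ + r₂)/2 = 2.950×10⁶ m.
At r₁: circular v_c1 = √(μ/r₁) = 1522 m/s; transfer-perilune v_p = √[μ(2/r₁ − 1/a_t)] = 1724 m/s.
Δv₁ = v_p − v_c1 = 201.9 m/s.
At r₂: circular v_c2 = √(μ/r₂) = 1138 m/s; transfer-apolune v_a = √[μ(2/r₂ − 1/a_t)] = 963.9 m/s.
Δv₂ = v_c2 − v_a = 174.3 m/s.
Total Δv = Δv₁ + Δv₂ = 376.2 m/s.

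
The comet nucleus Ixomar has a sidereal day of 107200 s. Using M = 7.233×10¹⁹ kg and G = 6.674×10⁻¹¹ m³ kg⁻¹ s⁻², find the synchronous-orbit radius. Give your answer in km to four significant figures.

μ = GM = 6.674×10⁻¹¹ × 7.233×10¹⁹ = 4.827×10⁹ m³/s².
A synchronous orbit has period T, so by Kepler's third law a = (μT²/4π²)^(1/3).
μT²/4π² = 4.827×10⁹ × (1.072×10⁵)² / 39.48 = 1.405×10¹⁸ m³.
a = 1.120×10⁶ m = 1120.1 km.

r_sync ≈ 1120 km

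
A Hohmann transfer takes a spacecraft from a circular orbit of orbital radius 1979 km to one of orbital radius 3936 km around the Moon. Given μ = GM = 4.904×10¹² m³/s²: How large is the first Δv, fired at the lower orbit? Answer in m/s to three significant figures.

Δv ≈ 242 m/s

r₁ = 1979 km = 1.979×10⁶ m.
r₂ = 3936 km = 3.936×10⁶ m.
Transfer ellipse a_t = (r₁ + r₂)/2 = 2.958×10⁶ m.
At r₁: circular v_c1 = √(μ/r₁) = 1574 m/s; transfer-perilune v_p = √[μ(2/r₁ − 1/a_t)] = 1816 m/s.
Δv₁ = v_p − v_c1 = 241.8 m/s.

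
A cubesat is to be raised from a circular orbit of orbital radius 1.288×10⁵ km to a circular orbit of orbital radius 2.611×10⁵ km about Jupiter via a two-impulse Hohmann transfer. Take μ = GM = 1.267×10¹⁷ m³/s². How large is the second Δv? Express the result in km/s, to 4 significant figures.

r₁ = 1.288×10⁵ km = 1.288×10⁸ m.
r₂ = 2.611×10⁵ km = 2.611×10⁸ m.
Transfer ellipse a_t = (r₁ + r₂)/2 = 1.950×10⁸ m.
At r₁: circular v_c1 = √(μ/r₁) = 31360 m/s; transfer-perijove v_p = √[μ(2/r₁ − 1/a_t)] = 36300 m/s.
At r₂: circular v_c2 = √(μ/r₂) = 22030 m/s; transfer-apojove v_a = √[μ(2/r₂ − 1/a_t)] = 17910 m/s.
Δv₂ = v_c2 − v_a = 4123 m/s.
= 4.123 km/s.

Δv ≈ 4.123 km/s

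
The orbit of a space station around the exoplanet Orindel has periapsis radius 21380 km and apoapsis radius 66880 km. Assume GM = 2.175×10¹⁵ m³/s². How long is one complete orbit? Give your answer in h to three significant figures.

T ≈ 11.0 h

Semi-major axis a = (r_p + r_a)/2 = (21380 + 66880)/2 = 44130 km = 4.413×10⁷ m.
By Kepler's third law T = 2π√(a³/μ) = 2π × 6.286×10³ = 3.950×10⁴ s.
= 10.97 h.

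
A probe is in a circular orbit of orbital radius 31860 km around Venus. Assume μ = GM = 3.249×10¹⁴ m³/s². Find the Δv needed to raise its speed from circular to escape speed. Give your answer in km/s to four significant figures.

r = 31860 km = 3.186×10⁷ m.
Circular speed v_c = √(μ/r) = 3193 m/s.
Escape speed v_esc = √(2μ/r) = √2 × v_c = 4516 m/s.
Δv = v_esc − v_c = 1323 m/s = 1.323 km/s.

Δv ≈ 1.323 km/s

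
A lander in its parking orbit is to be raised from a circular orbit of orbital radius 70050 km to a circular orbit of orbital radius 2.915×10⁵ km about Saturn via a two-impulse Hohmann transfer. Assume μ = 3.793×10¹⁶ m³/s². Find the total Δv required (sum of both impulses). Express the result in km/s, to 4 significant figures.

r₁ = 70050 km = 7.005×10⁷ m.
r₂ = 2.915×10⁵ km = 2.915×10⁸ m.
Transfer ellipse a_t = (r₁ + r₂)/2 = 1.808×10⁸ m.
At r₁: circular v_c1 = √(μ/r₁) = 23270 m/s; transfer-perikrone v_p = √[μ(2/r₁ − 1/a_t)] = 29550 m/s.
Δv₁ = v_p − v_c1 = 6279 m/s.
At r₂: circular v_c2 = √(μ/r₂) = 11410 m/s; transfer-apokrone v_a = √[μ(2/r₂ − 1/a_t)] = 7101 m/s.
Δv₂ = v_c2 − v_a = 4306 m/s.
Total Δv = Δv₁ + Δv₂ = 10590 m/s = 10.59 km/s.

Δv_total ≈ 10.59 km/s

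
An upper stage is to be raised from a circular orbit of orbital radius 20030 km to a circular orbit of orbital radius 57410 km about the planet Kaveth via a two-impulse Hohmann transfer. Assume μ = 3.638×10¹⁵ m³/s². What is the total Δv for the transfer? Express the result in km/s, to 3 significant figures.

Δv_total ≈ 5.17 km/s

r₁ = 20030 km = 2.003×10⁷ m.
r₂ = 57410 km = 5.741×10⁷ m.
Transfer ellipse a_t = (r₁ + r₂)/2 = 3.872×10⁷ m.
At r₁: circular v_c1 = √(μ/r₁) = 13480 m/s; transfer-periapsis v_p = √[μ(2/r₁ − 1/a_t)] = 16410 m/s.
Δv₁ = v_p − v_c1 = 2933 m/s.
At r₂: circular v_c2 = √(μ/r₂) = 7960 m/s; transfer-apoapsis v_a = √[μ(2/r₂ − 1/a_t)] = 5725 m/s.
Δv₂ = v_c2 − v_a = 2235 m/s.
Total Δv = Δv₁ + Δv₂ = 5168 m/s = 5.168 km/s.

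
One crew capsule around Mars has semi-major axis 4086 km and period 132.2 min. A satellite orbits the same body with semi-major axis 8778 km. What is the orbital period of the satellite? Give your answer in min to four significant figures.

T₂ ≈ 416.3 min

Kepler's third law: T² ∝ a³, so T₂ = T₁ (a₂/a₁)^(3/2).
a₂/a₁ = 2.148, (a₂/a₁)^(3/2) = 3.149.
T₂ = 132.2 × 3.149 = 416.3 min.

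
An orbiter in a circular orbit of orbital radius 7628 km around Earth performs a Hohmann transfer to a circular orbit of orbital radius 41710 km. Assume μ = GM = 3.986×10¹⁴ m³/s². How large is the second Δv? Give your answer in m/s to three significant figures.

Δv ≈ 1370 m/s

r₁ = 7628 km = 7.628×10⁶ m.
r₂ = 41710 km = 4.171×10⁷ m.
Transfer ellipse a_t = (r₁ + r₂)/2 = 2.467×10⁷ m.
At r₁: circular v_c1 = √(μ/r₁) = 7229 m/s; transfer-perigee v_p = √[μ(2/r₁ − 1/a_t)] = 9400 m/s.
At r₂: circular v_c2 = √(μ/r₂) = 3091 m/s; transfer-apogee v_a = √[μ(2/r₂ − 1/a_t)] = 1719 m/s.
Δv₂ = v_c2 − v_a = 1372 m/s.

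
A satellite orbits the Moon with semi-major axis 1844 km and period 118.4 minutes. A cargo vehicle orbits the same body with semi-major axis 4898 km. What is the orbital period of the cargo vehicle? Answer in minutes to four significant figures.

T₂ ≈ 512.6 minutes

Kepler's third law: T² ∝ a³, so T₂ = T₁ (a₂/a₁)^(3/2).
a₂/a₁ = 2.656, (a₂/a₁)^(3/2) = 4.329.
T₂ = 118.4 × 4.329 = 512.6 minutes.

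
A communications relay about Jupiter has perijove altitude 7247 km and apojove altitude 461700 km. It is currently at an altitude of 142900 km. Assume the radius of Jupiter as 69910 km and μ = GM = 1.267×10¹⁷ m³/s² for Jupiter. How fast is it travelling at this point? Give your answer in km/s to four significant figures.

v ≈ 27.83 km/s

r_p = 69910 + 7247 = 77157 km = 7.7157×10⁷ m.
r_a = 69910 + 461700 = 531610 km = 5.3161×10⁸ m.
r = 69910 + 142900 = 2.1281×10⁵ km = 2.128×10⁸ m.
Semi-major axis a = (r_p + r_a)/2 = 3.0438×10⁵ km = 3.044×10⁸ m.
Vis-viva: v² = μ(2/r − 1/a) = 1.267×10¹⁷ × (9.398×10⁻⁹ − 3.285×10⁻⁹) = 7.745×10⁸ m²/s².
v = 27830 m/s = 27.83 km/s.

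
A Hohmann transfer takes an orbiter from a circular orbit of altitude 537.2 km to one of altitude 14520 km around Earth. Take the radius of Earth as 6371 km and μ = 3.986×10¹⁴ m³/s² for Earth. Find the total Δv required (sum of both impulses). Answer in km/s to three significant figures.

Δv_total ≈ 3.01 km/s

r₁ = 6371 + 537.2 = 6908.2 km = 6.9082×10⁶ m.
r₂ = 6371 + 14520 = 20891 km = 2.0891×10⁷ m.
Transfer ellipse a_t = (r₁ + r₂)/2 = 1.390×10⁷ m.
At r₁: circular v_c1 = √(μ/r₁) = 7596 m/s; transfer-perigee v_p = √[μ(2/r₁ − 1/a_t)] = 9312 m/s.
Δv₁ = v_p − v_c1 = 1716 m/s.
At r₂: circular v_c2 = √(μ/r₂) = 4368 m/s; transfer-apogee v_a = √[μ(2/r₂ − 1/a_t)] = 3079 m/s.
Δv₂ = v_c2 − v_a = 1289 m/s.
Total Δv = Δv₁ + Δv₂ = 3005 m/s = 3.005 km/s.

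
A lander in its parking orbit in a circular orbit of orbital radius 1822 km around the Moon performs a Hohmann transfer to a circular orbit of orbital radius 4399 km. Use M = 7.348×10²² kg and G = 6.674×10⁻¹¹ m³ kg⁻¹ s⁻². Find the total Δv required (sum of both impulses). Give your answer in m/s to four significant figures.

μ = GM = 6.674×10⁻¹¹ × 7.348×10²² = 4.904×10¹² m³/s².
r₁ = 1822 km = 1.822×10⁶ m.
r₂ = 4399 km = 4.399×10⁶ m.
Transfer ellipse a_t = (r₁ + r₂)/2 = 3.110×10⁶ m.
At r₁: circular v_c1 = √(μ/r₁) = 1641 m/s; transfer-perilune v_p = √[μ(2/r₁ − 1/a_t)] = 1951 m/s.
Δv₁ = v_p − v_c1 = 310.4 m/s.
At r₂: circular v_c2 = √(μ/r₂) = 1056 m/s; transfer-apolune v_a = √[μ(2/r₂ − 1/a_t)] = 808.1 m/s.
Δv₂ = v_c2 − v_a = 247.8 m/s.
Total Δv = Δv₁ + Δv₂ = 558.2 m/s.

Δv_total ≈ 558.2 m/s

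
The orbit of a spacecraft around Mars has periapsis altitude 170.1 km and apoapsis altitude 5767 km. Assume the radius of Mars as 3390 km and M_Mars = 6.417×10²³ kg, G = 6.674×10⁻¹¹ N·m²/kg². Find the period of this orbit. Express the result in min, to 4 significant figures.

T ≈ 256.6 min

μ = GM = 6.674×10⁻¹¹ × 6.417×10²³ = 4.283×10¹³ m³/s².
r_p = 3390 + 170.1 = 3560.1 km = 3.5601×10⁶ m.
r_a = 3390 + 5767 = 9157.0 km = 9.1570×10⁶ m.
Semi-major axis a = (r_p + r_a)/2 = (3560.1 + 9157.0)/2 = 6358.6 km = 6.359×10⁶ m.
By Kepler's third law T = 2π√(a³/μ) = 2π × 2.450×10³ = 1.539×10⁴ s.
= 256.6 min.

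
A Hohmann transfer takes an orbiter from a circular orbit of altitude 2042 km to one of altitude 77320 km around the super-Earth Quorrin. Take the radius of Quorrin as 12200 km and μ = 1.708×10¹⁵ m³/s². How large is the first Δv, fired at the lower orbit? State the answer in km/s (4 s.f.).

r₁ = 12200 + 2042 = 14242 km = 1.4242×10⁷ m.
r₂ = 12200 + 77320 = 89520 km = 8.9520×10⁷ m.
Transfer ellipse a_t = (r₁ + r₂)/2 = 5.188×10⁷ m.
At r₁: circular v_c1 = √(μ/r₁) = 10950 m/s; transfer-periapsis v_p = √[μ(2/r₁ − 1/a_t)] = 14390 m/s.
Δv₁ = v_p − v_c1 = 3434 m/s.
= 3.434 km/s.

Δv ≈ 3.434 km/s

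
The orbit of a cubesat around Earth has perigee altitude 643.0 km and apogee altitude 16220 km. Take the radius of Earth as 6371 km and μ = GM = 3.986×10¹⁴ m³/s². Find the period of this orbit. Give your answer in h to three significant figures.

T ≈ 4.98 h

r_p = 6371 + 643.0 = 7014.0 km = 7.0140×10⁶ m.
r_a = 6371 + 16220 = 22591 km = 2.2591×10⁷ m.
Semi-major axis a = (r_p + r_a)/2 = (7014.0 + 22591)/2 = 14802 km = 1.480×10⁷ m.
By Kepler's third law T = 2π√(a³/μ) = 2π × 2.853×10³ = 1.792×10⁴ s.
= 4.979 h.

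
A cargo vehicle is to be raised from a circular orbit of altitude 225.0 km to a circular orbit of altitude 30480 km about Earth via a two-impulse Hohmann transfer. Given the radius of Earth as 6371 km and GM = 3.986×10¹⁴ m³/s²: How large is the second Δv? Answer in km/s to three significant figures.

Δv ≈ 1.48 km/s

r₁ = 6371 + 225.0 = 6596.0 km = 6.5960×10⁶ m.
r₂ = 6371 + 30480 = 36851 km = 3.6851×10⁷ m.
Transfer ellipse a_t = (r₁ + r₂)/2 = 2.172×10⁷ m.
At r₁: circular v_c1 = √(μ/r₁) = 7774 m/s; transfer-perigee v_p = √[μ(2/r₁ − 1/a_t)] = 10120 m/s.
At r₂: circular v_c2 = √(μ/r₂) = 3289 m/s; transfer-apogee v_a = √[μ(2/r₂ − 1/a_t)] = 1812 m/s.
Δv₂ = v_c2 − v_a = 1477 m/s.
= 1.477 km/s.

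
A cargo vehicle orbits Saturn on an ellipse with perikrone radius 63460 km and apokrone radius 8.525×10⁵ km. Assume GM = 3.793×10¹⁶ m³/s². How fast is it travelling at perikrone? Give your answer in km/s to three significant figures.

v ≈ 33.4 km/s

Semi-major axis a = (r_p + r_a)/2 = 4.5798×10⁵ km = 4.580×10⁸ m.
Vis-viva: v² = μ(2/r − 1/a) = 3.793×10¹⁶ × (3.152×10⁻⁸ − 2.184×10⁻⁹) = 1.113×10⁹ m²/s².
v = 33360 m/s = 33.36 km/s.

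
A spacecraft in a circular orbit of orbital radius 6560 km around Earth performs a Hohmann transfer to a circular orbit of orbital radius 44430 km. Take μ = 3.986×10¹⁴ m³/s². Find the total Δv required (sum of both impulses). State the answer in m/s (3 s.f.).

Δv_total ≈ 3970 m/s

r₁ = 6560 km = 6.560×10⁶ m.
r₂ = 44430 km = 4.443×10⁷ m.
Transfer ellipse a_t = (r₁ + r₂)/2 = 2.550×10⁷ m.
At r₁: circular v_c1 = √(μ/r₁) = 7795 m/s; transfer-perigee v_p = √[μ(2/r₁ − 1/a_t)] = 10290 m/s.
Δv₁ = v_p − v_c1 = 2495 m/s.
At r₂: circular v_c2 = √(μ/r₂) = 2995 m/s; transfer-apogee v_a = √[μ(2/r₂ − 1/a_t)] = 1519 m/s.
Δv₂ = v_c2 − v_a = 1476 m/s.
Total Δv = Δv₁ + Δv₂ = 3971 m/s.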